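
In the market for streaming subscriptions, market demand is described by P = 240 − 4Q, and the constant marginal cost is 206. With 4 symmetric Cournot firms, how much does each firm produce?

Cournot with 4 identical firms: the symmetric best-response condition is 240 − 20q = 206. Each firm produces q = 1.7, total output Q = 6.8, price P = 212.8.

q_i = 1.7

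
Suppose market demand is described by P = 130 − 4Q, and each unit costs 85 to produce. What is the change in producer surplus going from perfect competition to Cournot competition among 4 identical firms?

Producer surplus rises by 81

Perfect competition: P = MC = 85, so 130 − 4Q = 85 and Q = 11.25.
PS = (85 − 85)·11.25 = 0.
With 4 symmetric Cournot firms, each firm's FOC gives 130 − 20q = 85, so q = 2.25, Q = 4·2.25 = 9, and P = 94.
PS = (94 − 85)·9 = 81.
Change in producer surplus: 81 − 0 = 81.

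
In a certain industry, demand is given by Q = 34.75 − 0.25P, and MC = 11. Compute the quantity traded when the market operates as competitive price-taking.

Q = 32

Inverting demand: P = 139 − 4Q.
Perfect competition: P = MC = 11, so 139 − 4Q = 11 and Q = 32.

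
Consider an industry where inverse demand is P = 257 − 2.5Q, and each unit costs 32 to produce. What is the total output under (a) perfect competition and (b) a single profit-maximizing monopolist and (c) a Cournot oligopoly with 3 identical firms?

Competition: Q = 90; Monopoly: Q = 45; Cournot: Q = 67.5

Under competition P = MC = 32, so Q = (257 − 32)/2.5 = 90.
The monopolist equates marginal revenue to marginal cost: 257 − 5Q = 32, so Q = 45. From demand, P = 144.5.
Cournot with 3 identical firms: the symmetric best-response condition is 257 − 10q = 32. Each firm produces q = 22.5, total output Q = 67.5, price P = 88.25.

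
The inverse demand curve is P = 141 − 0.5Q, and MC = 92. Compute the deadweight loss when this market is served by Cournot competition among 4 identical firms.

DWL = 96.04

Perfect competition: P = MC = 92, so 141 − 0.5Q = 92 and Q = 98.
With 4 symmetric Cournot firms, each firm's FOC gives 141 − 2.5q = 92, so q = 19.6, Q = 4·19.6 = 78.4, and P = 101.8.
DWL is the triangle between Q = 78.4 and Q = 98: ½·(98 − 78.4)·(101.8 − 92) = 96.04.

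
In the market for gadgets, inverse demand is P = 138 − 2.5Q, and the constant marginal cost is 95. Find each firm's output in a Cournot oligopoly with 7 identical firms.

q_i = 2.15

Cournot with 7 identical firms: the symmetric best-response condition is 138 − 20q = 95. Each firm produces q = 2.15, total output Q = 15.05, price P = 100.375.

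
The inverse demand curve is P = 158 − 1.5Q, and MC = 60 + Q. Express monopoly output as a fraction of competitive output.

Q_m/Q_c = 0.625

A monopolist chooses Q where MR = MC. MR = 158 − 3Q; setting this equal to 60 + Q gives Q = 24.5 and P = 121.25.
Under competition P = MC: 158 − 1.5Q = 60 + Q ⇒ Q = 39.2, P = 99.2.
Ratio Q_m/Q_c = 24.5/39.2 = 0.625.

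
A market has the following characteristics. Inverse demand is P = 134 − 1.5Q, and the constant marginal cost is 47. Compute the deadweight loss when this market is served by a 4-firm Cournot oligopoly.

DWL = 100.92

Under competition P = MC = 47, so Q = (134 − 47)/1.5 = 58.
Cournot with 4 identical firms: the symmetric best-response condition is 134 − 7.5q = 47. Each firm produces q = 11.6, total output Q = 46.4, price P = 64.4.
DWL is the triangle between Q = 46.4 and Q = 58: ½·(58 − 46.4)·(64.4 − 47) = 100.92.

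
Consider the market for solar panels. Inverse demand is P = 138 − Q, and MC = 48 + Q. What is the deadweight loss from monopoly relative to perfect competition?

DWL = 225

Competitive equilibrium sets price equal to marginal cost: 138 − Q = 48 + Q, so Q = 45 and P = 93.
Monopoly sets MR = MC: 138 − 2Q = 48 + Q ⇒ Q = 30, P = 138 − 30 = 108.
CS = ½·(138 − 93)·45 = 1012.5; PS = (93·45 − 48·45 − ½·1·45²) = 1012.5; TS = 2025.
CS = ½·(138 − 108)·30 = 450; PS = (108·30 − 48·30 − ½·1·30²) = 1350; TS = 1800.
DWL = 2025 − 1800 = 225.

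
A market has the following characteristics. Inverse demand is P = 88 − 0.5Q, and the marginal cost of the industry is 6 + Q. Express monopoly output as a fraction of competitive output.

Q_m/Q_c = 0.75

A monopolist chooses Q where MR = MC. MR = 88 − Q; setting this equal to 6 + Q gives Q = 41 and P = 67.5.
Competitive equilibrium sets price equal to marginal cost: 88 − 0.5Q = 6 + Q, so Q = 164/3 and P = 182/3.
Ratio Q_m/Q_c = 41/(164/3) = 0.75.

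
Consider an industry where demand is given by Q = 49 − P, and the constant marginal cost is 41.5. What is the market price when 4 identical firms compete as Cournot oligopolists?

Inverting demand: P = 49 − Q.
With 4 symmetric Cournot firms, each firm's FOC gives 49 − 5q = 41.5, so q = 1.5, Q = 4·1.5 = 6, and P = 43.

P = 43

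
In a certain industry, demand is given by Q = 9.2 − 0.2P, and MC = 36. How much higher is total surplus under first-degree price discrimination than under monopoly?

Total surplus rises by 2.5

Inverting demand: P = 46 − 5Q.
The monopolist equates marginal revenue to marginal cost: 46 − 10Q = 36, so Q = 1. From demand, P = 41.
CS = ½·(46 − 41)·1 = 2.5; PS = (41 − 36)·1 = 5; TS = 7.5.
A perfectly discriminating monopolist sells every unit with P(Q) ≥ MC(Q), so output equals the competitive quantity Q = 2. Each buyer pays their reservation price, so CS = 0 and the firm captures all surplus.
TS = 10 (equal to competitive TS).
Change in total surplus: 10 − 7.5 = 2.5.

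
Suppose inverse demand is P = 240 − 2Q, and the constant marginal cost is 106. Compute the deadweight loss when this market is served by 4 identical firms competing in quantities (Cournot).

Under competition P = MC = 106, so Q = (240 − 106)/2 = 67.
In a 4-firm Cournot equilibrium, symmetry and the first-order condition give q = (240 − 106)/(10) = 13.4. So Q = 53.6 and P = 132.8.
DWL is the triangle between Q = 53.6 and Q = 67: ½·(67 − 53.6)·(132.8 − 106) = 179.56.

DWL = 179.56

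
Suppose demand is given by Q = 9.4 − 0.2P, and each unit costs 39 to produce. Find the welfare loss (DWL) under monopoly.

Inverting demand: P = 47 − 5Q.
Competitive firms price at marginal cost: P = 39, giving Q = 1.6.
A monopolist chooses Q where MR = MC. MR = 47 − 10Q; setting this equal to 39 gives Q = 0.8 and P = 43.
DWL is the triangle between Q = 0.8 and Q = 1.6: ½·(1.6 − 0.8)·(43 − 39) = 1.6.

DWL = 1.6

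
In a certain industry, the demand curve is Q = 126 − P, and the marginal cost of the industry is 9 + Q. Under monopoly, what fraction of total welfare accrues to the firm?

Inverting demand: P = 126 − Q.
A monopolist chooses Q where MR = MC. MR = 126 − 2Q; setting this equal to 9 + Q gives Q = 39 and P = 87.
CS = ½·(126 − 87)·39 = 760.5.
PS = P·Q − VC(Q) = 87·39 − (9·39 + ½·1·39²) = 2281.5.
Share captured = PS/TS = 2281.5/3042 = 0.75.

PS/TS = 0.75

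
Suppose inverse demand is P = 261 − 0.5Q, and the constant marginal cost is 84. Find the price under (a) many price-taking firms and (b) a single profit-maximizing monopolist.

Competition: P = 84; Monopoly: P = 172.5

Competitive firms price at marginal cost: P = 84, giving Q = 354.
Monopoly sets MR = MC: 261 − Q = 84 ⇒ Q = 177, P = 261 − 0.5·177 = 172.5.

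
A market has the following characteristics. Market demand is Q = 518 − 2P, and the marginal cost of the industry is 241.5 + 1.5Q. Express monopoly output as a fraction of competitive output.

Q_m/Q_c = 0.8

Inverting demand: P = 259 − 0.5Q.
Monopoly sets MR = MC: 259 − Q = 241.5 + 1.5Q ⇒ Q = 7, P = 259 − 0.5·7 = 255.5.
Competitive equilibrium sets price equal to marginal cost: 259 − 0.5Q = 241.5 + 1.5Q, so Q = 8.75 and P = 254.625.
Ratio Q_m/Q_c = 7/8.75 = 0.8.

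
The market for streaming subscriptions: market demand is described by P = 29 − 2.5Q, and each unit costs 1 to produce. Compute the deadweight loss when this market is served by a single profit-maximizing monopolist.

DWL = 39.2

Competitive firms price at marginal cost: P = 1, giving Q = 11.2.
A monopolist chooses Q where MR = MC. MR = 29 − 5Q; setting this equal to 1 gives Q = 5.6 and P = 15.
DWL is the triangle between Q = 5.6 and Q = 11.2: ½·(11.2 − 5.6)·(15 − 1) = 39.2.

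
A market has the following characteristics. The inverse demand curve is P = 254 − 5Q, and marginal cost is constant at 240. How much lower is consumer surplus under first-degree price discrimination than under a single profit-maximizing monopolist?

Consumer surplus falls by 4.9

A monopolist chooses Q where MR = MC. MR = 254 − 10Q; setting this equal to 240 gives Q = 1.4 and P = 247.
CS = ½·(254 − 247)·1.4 = 4.9.
A perfectly discriminating monopolist sells every unit with P(Q) ≥ MC(Q), so output equals the competitive quantity Q = 2.8. Each buyer pays their reservation price, so CS = 0 and the firm captures all surplus.
CS = 0.
Change in consumer surplus: 0 − 4.9 = −4.9.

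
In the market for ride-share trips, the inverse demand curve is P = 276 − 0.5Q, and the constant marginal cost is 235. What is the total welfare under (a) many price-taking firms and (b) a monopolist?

Under competition P = MC = 235, so Q = (276 − 235)/0.5 = 82.
CS = ½·(276 − 235)·82 = 1681; PS = (235 − 235)·82 = 0; TS = 1681.
A monopolist chooses Q where MR = MC. MR = 276 − Q; setting this equal to 235 gives Q = 41 and P = 255.5.
CS = ½·(276 − 255.5)·41 = 420.25; PS = (255.5 − 235)·41 = 840.5; TS = 1260.75.

Competition: TS = 1681; Monopoly: TS = 1260.75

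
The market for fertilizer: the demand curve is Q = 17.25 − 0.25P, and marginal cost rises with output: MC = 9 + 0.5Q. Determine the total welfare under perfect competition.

TS = 400

Inverting demand: P = 69 − 4Q.
Competitive equilibrium sets price equal to marginal cost: 69 − 4Q = 9 + 0.5Q, so Q = 40/3 and P = 47/3.
CS = ½·(69 − 47/3)·40/3 = 3200/9; PS = (47/3·40/3 − 9·40/3 − ½·0.5·(40/3)²) = 400/9; TS = 400.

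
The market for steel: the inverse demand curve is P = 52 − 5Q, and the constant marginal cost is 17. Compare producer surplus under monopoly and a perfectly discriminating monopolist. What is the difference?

Producer surplus rises by 61.25

A monopolist chooses Q where MR = MC. MR = 52 − 10Q; setting this equal to 17 gives Q = 3.5 and P = 34.5.
PS = (34.5 − 17)·3.5 = 61.25.
With perfect price discrimination, output is the efficient level Q = 7 (where demand meets MC), but every buyer pays their willingness to pay: CS = 0 and PS = total surplus.
PS = ½·(52 − 17)·7 = 122.5.
Change in producer surplus: 122.5 − 61.25 = 61.25.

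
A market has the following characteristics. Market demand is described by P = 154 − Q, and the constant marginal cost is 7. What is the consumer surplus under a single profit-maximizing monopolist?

Monopoly sets MR = MC: 154 − 2Q = 7 ⇒ Q = 73.5, P = 154 − 73.5 = 80.5.
CS = ½·(154 − 80.5)·73.5 = 2701.125.

CS = 2701.125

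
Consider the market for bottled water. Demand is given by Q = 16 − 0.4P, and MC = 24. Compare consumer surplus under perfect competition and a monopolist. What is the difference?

Inverting demand: P = 40 − 2.5Q.
Competitive firms price at marginal cost: P = 24, giving Q = 6.4.
CS = ½·(40 − 24)·6.4 = 51.2.
Monopoly sets MR = MC: 40 − 5Q = 24 ⇒ Q = 3.2, P = 40 − 2.5·3.2 = 32.
CS = ½·(40 − 32)·3.2 = 12.8.
Change in consumer surplus: 12.8 − 51.2 = −38.4.

CS falls by 38.4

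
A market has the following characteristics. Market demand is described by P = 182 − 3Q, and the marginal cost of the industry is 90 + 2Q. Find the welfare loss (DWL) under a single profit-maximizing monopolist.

Competitive equilibrium sets price equal to marginal cost: 182 − 3Q = 90 + 2Q, so Q = 18.4 and P = 126.8.
A monopolist chooses Q where MR = MC. MR = 182 − 6Q; setting this equal to 90 + 2Q gives Q = 11.5 and P = 147.5.
CS = ½·(182 − 126.8)·18.4 = 507.84; PS = (126.8·18.4 − 90·18.4 − ½·2·18.4²) = 338.56; TS = 846.4.
CS = ½·(182 − 147.5)·11.5 = 198.375; PS = (147.5·11.5 − 90·11.5 − ½·2·11.5²) = 529; TS = 727.375.
DWL = 846.4 − 727.375 = 119.025.

DWL = 119.025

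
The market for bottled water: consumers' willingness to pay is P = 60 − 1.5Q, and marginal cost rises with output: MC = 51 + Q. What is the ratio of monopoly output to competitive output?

Q_m/Q_c = 0.625

The monopolist equates marginal revenue to marginal cost: 60 − 3Q = 51 + Q, so Q = 2.25. From demand, P = 56.625.
Competitive equilibrium sets price equal to marginal cost: 60 − 1.5Q = 51 + Q, so Q = 3.6 and P = 54.6.
Ratio Q_m/Q_c = 2.25/3.6 = 0.625.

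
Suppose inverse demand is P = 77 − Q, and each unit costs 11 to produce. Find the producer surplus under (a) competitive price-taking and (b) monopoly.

Competition: PS = 0; Monopoly: PS = 1089

Competitive firms price at marginal cost: P = 11, giving Q = 66.
PS = (11 − 11)·66 = 0.
A monopolist chooses Q where MR = MC. MR = 77 − 2Q; setting this equal to 11 gives Q = 33 and P = 44.
PS = (44 − 11)·33 = 1089.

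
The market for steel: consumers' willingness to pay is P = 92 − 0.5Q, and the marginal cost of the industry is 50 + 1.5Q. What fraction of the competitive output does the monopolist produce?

Q_m/Q_c = 0.8

A monopolist chooses Q where MR = MC. MR = 92 − Q; setting this equal to 50 + 1.5Q gives Q = 16.8 and P = 83.6.
Competitive equilibrium sets price equal to marginal cost: 92 − 0.5Q = 50 + 1.5Q, so Q = 21 and P = 81.5.
Ratio Q_m/Q_c = 16.8/21 = 0.8.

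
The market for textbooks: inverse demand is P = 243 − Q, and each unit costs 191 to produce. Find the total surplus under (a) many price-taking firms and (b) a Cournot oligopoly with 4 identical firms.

Competition: TS = 1352; Cournot: TS = 1297.92

Competitive firms price at marginal cost: P = 191, giving Q = 52.
CS = ½·(243 − 191)·52 = 1352; PS = (191 − 191)·52 = 0; TS = 1352.
Cournot with 4 identical firms: the symmetric best-response condition is 243 − 5q = 191. Each firm produces q = 10.4, total output Q = 41.6, price P = 201.4.
CS = ½·(243 − 201.4)·41.6 = 865.28; PS = (201.4 − 191)·41.6 = 432.64; TS = 1297.92.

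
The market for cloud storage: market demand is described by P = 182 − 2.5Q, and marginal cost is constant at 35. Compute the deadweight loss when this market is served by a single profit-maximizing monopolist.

Under competition P = MC = 35, so Q = (182 − 35)/2.5 = 58.8.
The monopolist equates marginal revenue to marginal cost: 182 − 5Q = 35, so Q = 29.4. From demand, P = 108.5.
DWL is the triangle between Q = 29.4 and Q = 58.8: ½·(58.8 − 29.4)·(108.5 − 35) = 1080.45.

DWL = 1080.45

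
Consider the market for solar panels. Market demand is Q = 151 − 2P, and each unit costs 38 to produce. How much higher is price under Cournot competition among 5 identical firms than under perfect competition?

Inverting demand: P = 75.5 − 0.5Q.
Under competition P = MC = 38, so Q = (75.5 − 38)/0.5 = 75.
With 5 symmetric Cournot firms, each firm's FOC gives 75.5 − 3q = 38, so q = 12.5, Q = 5·12.5 = 62.5, and P = 44.25.
Change in price: 44.25 − 38 = 6.25.

Price rises by 6.25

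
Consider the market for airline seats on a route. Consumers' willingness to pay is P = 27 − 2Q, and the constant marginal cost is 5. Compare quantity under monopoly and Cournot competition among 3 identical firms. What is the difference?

Q rises by 2.75

Monopoly sets MR = MC: 27 − 4Q = 5 ⇒ Q = 5.5, P = 27 − 2·5.5 = 16.
In a 3-firm Cournot equilibrium, symmetry and the first-order condition give q = (27 − 5)/(8) = 2.75. So Q = 8.25 and P = 10.5.
Change in quantity: 8.25 − 5.5 = 2.75.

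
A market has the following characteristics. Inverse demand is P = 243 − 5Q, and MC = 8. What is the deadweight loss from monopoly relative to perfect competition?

Competitive firms price at marginal cost: P = 8, giving Q = 47.
Monopoly sets MR = MC: 243 − 10Q = 8 ⇒ Q = 23.5, P = 243 − 5·23.5 = 125.5.
DWL is the triangle between Q = 23.5 and Q = 47: ½·(47 − 23.5)·(125.5 − 8) = 1380.625.

DWL = 1380.625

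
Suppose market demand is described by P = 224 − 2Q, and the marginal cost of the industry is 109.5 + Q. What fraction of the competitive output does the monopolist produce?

The monopolist equates marginal revenue to marginal cost: 224 − 4Q = 109.5 + Q, so Q = 22.9. From demand, P = 178.2.
Under competition P = MC: 224 − 2Q = 109.5 + Q ⇒ Q = 229/6, P = 443/3.
Ratio Q_m/Q_c = 22.9/(229/6) = 0.6.

Q_m/Q_c = 0.6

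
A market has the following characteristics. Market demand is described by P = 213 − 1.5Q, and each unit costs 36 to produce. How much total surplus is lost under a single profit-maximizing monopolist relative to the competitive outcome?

Competitive firms price at marginal cost: P = 36, giving Q = 118.
The monopolist equates marginal revenue to marginal cost: 213 − 3Q = 36, so Q = 59. From demand, P = 124.5.
DWL is the triangle between Q = 59 and Q = 118: ½·(118 − 59)·(124.5 − 36) = 2610.75.

DWL = 2610.75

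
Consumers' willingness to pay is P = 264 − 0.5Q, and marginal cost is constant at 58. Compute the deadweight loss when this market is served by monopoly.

Perfect competition: P = MC = 58, so 264 − 0.5Q = 58 and Q = 412.
The monopolist equates marginal revenue to marginal cost: 264 − Q = 58, so Q = 206. From demand, P = 161.
DWL is the triangle between Q = 206 and Q = 412: ½·(412 − 206)·(161 − 58) = 10609.

DWL = 10609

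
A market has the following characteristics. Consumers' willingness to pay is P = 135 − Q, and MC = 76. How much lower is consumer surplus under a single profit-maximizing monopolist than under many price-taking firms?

Under competition P = MC = 76, so Q = (135 − 76)/1 = 59.
CS = ½·(135 − 76)·59 = 1740.5.
Monopoly sets MR = MC: 135 − 2Q = 76 ⇒ Q = 29.5, P = 135 − 29.5 = 105.5.
CS = ½·(135 − 105.5)·29.5 = 435.125.
Change in consumer surplus: 435.125 − 1740.5 = −1305.375.

Consumer surplus falls by 1305.375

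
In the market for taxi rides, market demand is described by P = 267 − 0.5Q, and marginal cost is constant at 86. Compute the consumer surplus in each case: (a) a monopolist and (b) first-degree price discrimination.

Monopoly: CS = 8190.25; Perfect PD: CS = 0

A monopolist chooses Q where MR = MC. MR = 267 − Q; setting this equal to 86 gives Q = 181 and P = 176.5.
CS = ½·(267 − 176.5)·181 = 8190.25.
Under first-degree price discrimination the firm charges each unit its demand price and produces up to where P = MC, i.e. Q = 362. Consumer surplus is zero; producer surplus equals total surplus.
CS = 0.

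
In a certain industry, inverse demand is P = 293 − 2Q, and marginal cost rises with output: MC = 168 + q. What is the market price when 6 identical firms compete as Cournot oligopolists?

P = 193

In a 6-firm Cournot equilibrium, symmetry and the first-order condition give q = (293 − 168)/(15) = 25/3. So Q = 50 and P = 193.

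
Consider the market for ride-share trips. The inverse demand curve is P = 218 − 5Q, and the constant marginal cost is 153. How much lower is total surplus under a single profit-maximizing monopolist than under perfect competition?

Perfect competition: P = MC = 153, so 218 − 5Q = 153 and Q = 13.
CS = ½·(218 − 153)·13 = 422.5; PS = (153 − 153)·13 = 0; TS = 422.5.
A monopolist chooses Q where MR = MC. MR = 218 − 10Q; setting this equal to 153 gives Q = 6.5 and P = 185.5.
CS = ½·(218 − 185.5)·6.5 = 105.625; PS = (185.5 − 153)·6.5 = 211.25; TS = 316.875.
Change in total surplus: 316.875 − 422.5 = −105.625.

Total surplus falls by 105.625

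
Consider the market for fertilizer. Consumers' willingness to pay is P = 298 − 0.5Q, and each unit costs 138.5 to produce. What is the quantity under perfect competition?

Q = 319

Perfect competition: P = MC = 138.5, so 298 − 0.5Q = 138.5 and Q = 319.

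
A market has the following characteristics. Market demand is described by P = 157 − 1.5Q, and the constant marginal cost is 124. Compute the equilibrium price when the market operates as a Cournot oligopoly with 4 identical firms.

P = 130.6

In a 4-firm Cournot equilibrium, symmetry and the first-order condition give q = (157 − 124)/(7.5) = 4.4. So Q = 17.6 and P = 130.6.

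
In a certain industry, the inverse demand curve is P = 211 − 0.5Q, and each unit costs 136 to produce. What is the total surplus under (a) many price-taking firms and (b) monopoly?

Competition: TS = 5625; Monopoly: TS = 4218.75

Under competition P = MC = 136, so Q = (211 − 136)/0.5 = 150.
CS = ½·(211 − 136)·150 = 5625; PS = (136 − 136)·150 = 0; TS = 5625.
Monopoly sets MR = MC: 211 − Q = 136 ⇒ Q = 75, P = 211 − 0.5·75 = 173.5.
CS = ½·(211 − 173.5)·75 = 1406.25; PS = (173.5 − 136)·75 = 2812.5; TS = 4218.75.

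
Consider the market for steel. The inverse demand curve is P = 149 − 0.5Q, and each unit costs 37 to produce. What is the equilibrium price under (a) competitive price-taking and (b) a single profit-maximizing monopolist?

Under competition P = MC = 37, so Q = (149 − 37)/0.5 = 224.
The monopolist equates marginal revenue to marginal cost: 149 − Q = 37, so Q = 112. From demand, P = 93.

Competition: P = 37; Monopoly: P = 93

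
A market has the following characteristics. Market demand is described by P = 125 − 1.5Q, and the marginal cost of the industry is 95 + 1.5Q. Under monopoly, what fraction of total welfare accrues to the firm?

The monopolist equates marginal revenue to marginal cost: 125 − 3Q = 95 + 1.5Q, so Q = 20/3. From demand, P = 115.
CS = ½·(125 − 115)·20/3 = 100/3.
PS = P·Q − VC(Q) = 115·20/3 − (95·20/3 + ½·1.5·(20/3)²) = 100.
Share captured = PS/TS = 100/(400/3) = 0.75.

PS/TS = 0.75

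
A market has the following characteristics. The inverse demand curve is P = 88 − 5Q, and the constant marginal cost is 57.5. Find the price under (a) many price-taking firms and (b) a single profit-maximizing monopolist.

Competitive firms price at marginal cost: P = 57.5, giving Q = 6.1.
A monopolist chooses Q where MR = MC. MR = 88 − 10Q; setting this equal to 57.5 gives Q = 3.05 and P = 72.75.

Competition: P = 57.5; Monopoly: P = 72.75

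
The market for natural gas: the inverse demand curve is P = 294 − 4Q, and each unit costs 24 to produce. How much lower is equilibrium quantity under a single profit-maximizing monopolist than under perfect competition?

Under competition P = MC = 24, so Q = (294 − 24)/4 = 67.5.
The monopolist equates marginal revenue to marginal cost: 294 − 8Q = 24, so Q = 33.75. From demand, P = 159.
Change in equilibrium quantity: 33.75 − 67.5 = −33.75.

Q falls by 33.75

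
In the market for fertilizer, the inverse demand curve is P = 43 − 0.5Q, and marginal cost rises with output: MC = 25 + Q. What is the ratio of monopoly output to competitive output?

Q_m/Q_c = 0.75

Monopoly sets MR = MC: 43 − Q = 25 + Q ⇒ Q = 9, P = 43 − 0.5·9 = 38.5.
Competitive equilibrium sets price equal to marginal cost: 43 − 0.5Q = 25 + Q, so Q = 12 and P = 37.
Ratio Q_m/Q_c = 9/12 = 0.75.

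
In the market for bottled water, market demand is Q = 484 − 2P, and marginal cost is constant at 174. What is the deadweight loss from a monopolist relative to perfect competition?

DWL = 1156

Inverting demand: P = 242 − 0.5Q.
Perfect competition: P = MC = 174, so 242 − 0.5Q = 174 and Q = 136.
Monopoly sets MR = MC: 242 − Q = 174 ⇒ Q = 68, P = 242 − 0.5·68 = 208.
DWL is the triangle between Q = 68 and Q = 136: ½·(136 − 68)·(208 − 174) = 1156.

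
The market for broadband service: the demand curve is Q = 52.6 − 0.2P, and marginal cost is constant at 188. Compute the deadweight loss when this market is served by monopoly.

DWL = 140.625

Inverting demand: P = 263 − 5Q.
Under competition P = MC = 188, so Q = (263 − 188)/5 = 15.
A monopolist chooses Q where MR = MC. MR = 263 − 10Q; setting this equal to 188 gives Q = 7.5 and P = 225.5.
DWL is the triangle between Q = 7.5 and Q = 15: ½·(15 − 7.5)·(225.5 − 188) = 140.625.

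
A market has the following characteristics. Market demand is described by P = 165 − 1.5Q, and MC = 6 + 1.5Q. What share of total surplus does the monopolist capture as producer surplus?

Monopoly sets MR = MC: 165 − 3Q = 6 + 1.5Q ⇒ Q = 106/3, P = 165 − 1.5·106/3 = 112.
CS = ½·(165 − 112)·106/3 = 2809/3.
PS = P·Q − VC(Q) = 112·106/3 − (6·106/3 + ½·1.5·(106/3)²) = 2809.
Share captured = PS/TS = 2809/(11236/3) = 0.75.

PS/TS = 0.75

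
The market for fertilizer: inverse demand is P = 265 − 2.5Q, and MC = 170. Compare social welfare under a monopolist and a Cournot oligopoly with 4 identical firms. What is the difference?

Social welfare rises by 379.05

Monopoly sets MR = MC: 265 − 5Q = 170 ⇒ Q = 19, P = 265 − 2.5·19 = 217.5.
CS = ½·(265 − 217.5)·19 = 451.25; PS = (217.5 − 170)·19 = 902.5; TS = 1353.75.
In a 4-firm Cournot equilibrium, symmetry and the first-order condition give q = (265 − 170)/(12.5) = 7.6. So Q = 30.4 and P = 189.
CS = ½·(265 − 189)·30.4 = 1155.2; PS = (189 − 170)·30.4 = 577.6; TS = 1732.8.
Change in social welfare: 1732.8 − 1353.75 = 379.05.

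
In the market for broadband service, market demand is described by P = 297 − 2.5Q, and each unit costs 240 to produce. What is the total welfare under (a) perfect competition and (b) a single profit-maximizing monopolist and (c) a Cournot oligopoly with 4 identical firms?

Perfect competition: P = MC = 240, so 297 − 2.5Q = 240 and Q = 22.8.
CS = ½·(297 − 240)·22.8 = 649.8; PS = (240 − 240)·22.8 = 0; TS = 649.8.
A monopolist chooses Q where MR = MC. MR = 297 − 5Q; setting this equal to 240 gives Q = 11.4 and P = 268.5.
CS = ½·(297 − 268.5)·11.4 = 162.45; PS = (268.5 − 240)·11.4 = 324.9; TS = 487.35.
With 4 symmetric Cournot firms, each firm's FOC gives 297 − 12.5q = 240, so q = 4.56, Q = 4·4.56 = 18.24, and P = 251.4.
CS = ½·(297 − 251.4)·18.24 = 415.872; PS = (251.4 − 240)·18.24 = 207.936; TS = 623.808.

Competition: TS = 649.8; Monopoly: TS = 487.35; Cournot: TS = 623.808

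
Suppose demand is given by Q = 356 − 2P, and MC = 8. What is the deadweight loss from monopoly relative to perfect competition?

DWL = 7225

Inverting demand: P = 178 − 0.5Q.
Perfect competition: P = MC = 8, so 178 − 0.5Q = 8 and Q = 340.
A monopolist chooses Q where MR = MC. MR = 178 − Q; setting this equal to 8 gives Q = 170 and P = 93.
DWL is the triangle between Q = 170 and Q = 340: ½·(340 − 170)·(93 − 8) = 7225.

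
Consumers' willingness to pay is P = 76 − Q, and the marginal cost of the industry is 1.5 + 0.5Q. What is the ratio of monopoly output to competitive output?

Q_m/Q_c = 0.6

Monopoly sets MR = MC: 76 − 2Q = 1.5 + 0.5Q ⇒ Q = 29.8, P = 76 − 29.8 = 46.2.
Under competition P = MC: 76 − Q = 1.5 + 0.5Q ⇒ Q = 149/3, P = 79/3.
Ratio Q_m/Q_c = 29.8/(149/3) = 0.6.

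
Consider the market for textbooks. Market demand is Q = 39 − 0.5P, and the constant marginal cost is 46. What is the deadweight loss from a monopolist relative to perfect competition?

DWL = 64

Inverting demand: P = 78 − 2Q.
Under competition P = MC = 46, so Q = (78 − 46)/2 = 16.
The monopolist equates marginal revenue to marginal cost: 78 − 4Q = 46, so Q = 8. From demand, P = 62.
DWL is the triangle between Q = 8 and Q = 16: ½·(16 − 8)·(62 − 46) = 64.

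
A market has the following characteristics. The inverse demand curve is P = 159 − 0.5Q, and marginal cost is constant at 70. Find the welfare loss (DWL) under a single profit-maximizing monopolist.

Competitive firms price at marginal cost: P = 70, giving Q = 178.
Monopoly sets MR = MC: 159 − Q = 70 ⇒ Q = 89, P = 159 − 0.5·89 = 114.5.
DWL is the triangle between Q = 89 and Q = 178: ½·(178 − 89)·(114.5 − 70) = 1980.25.

DWL = 1980.25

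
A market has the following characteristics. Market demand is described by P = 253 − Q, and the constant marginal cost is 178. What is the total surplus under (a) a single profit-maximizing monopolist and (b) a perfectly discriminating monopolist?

A monopolist chooses Q where MR = MC. MR = 253 − 2Q; setting this equal to 178 gives Q = 37.5 and P = 215.5.
CS = ½·(253 − 215.5)·37.5 = 703.125; PS = (215.5 − 178)·37.5 = 1406.25; TS = 2109.375.
A perfectly discriminating monopolist sells every unit with P(Q) ≥ MC(Q), so output equals the competitive quantity Q = 75. Each buyer pays their reservation price, so CS = 0 and the firm captures all surplus.
TS = 2812.5 (equal to competitive TS).

Monopoly: TS = 2109.375; Perfect PD: TS = 2812.5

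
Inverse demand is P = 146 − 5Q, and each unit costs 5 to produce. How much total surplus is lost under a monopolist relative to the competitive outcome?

DWL = 497.025

Under competition P = MC = 5, so Q = (146 − 5)/5 = 28.2.
Monopoly sets MR = MC: 146 − 10Q = 5 ⇒ Q = 14.1, P = 146 − 5·14.1 = 75.5.
DWL is the triangle between Q = 14.1 and Q = 28.2: ½·(28.2 − 14.1)·(75.5 − 5) = 497.025.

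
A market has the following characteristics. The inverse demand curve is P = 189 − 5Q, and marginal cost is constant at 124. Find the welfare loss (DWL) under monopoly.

DWL = 105.625

Competitive firms price at marginal cost: P = 124, giving Q = 13.
A monopolist chooses Q where MR = MC. MR = 189 − 10Q; setting this equal to 124 gives Q = 6.5 and P = 156.5.
DWL is the triangle between Q = 6.5 and Q = 13: ½·(13 − 6.5)·(156.5 − 124) = 105.625.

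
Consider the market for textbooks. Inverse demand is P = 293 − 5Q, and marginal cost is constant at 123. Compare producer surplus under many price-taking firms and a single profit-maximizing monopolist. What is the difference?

Producer surplus rises by 1445

Perfect competition: P = MC = 123, so 293 − 5Q = 123 and Q = 34.
PS = (123 − 123)·34 = 0.
Monopoly sets MR = MC: 293 − 10Q = 123 ⇒ Q = 17, P = 293 − 5·17 = 208.
PS = (208 − 123)·17 = 1445.
Change in producer surplus: 1445 − 0 = 1445.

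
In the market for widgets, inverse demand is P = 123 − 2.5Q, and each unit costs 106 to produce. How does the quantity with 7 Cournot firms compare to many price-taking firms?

In a 7-firm Cournot equilibrium, symmetry and the first-order condition give q = (123 − 106)/(20) = 0.85. So Q = 5.95 and P = 108.125.
Competitive firms price at marginal cost: P = 106, giving Q = 6.8.

Cournot: Q = 5.95; Competition: Q = 6.8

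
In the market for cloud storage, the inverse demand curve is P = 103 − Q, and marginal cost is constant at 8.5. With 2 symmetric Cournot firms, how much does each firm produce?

q_i = 31.5

Cournot with 2 identical firms: the symmetric best-response condition is 103 − 3q = 8.5. Each firm produces q = 31.5, total output Q = 63, price P = 40.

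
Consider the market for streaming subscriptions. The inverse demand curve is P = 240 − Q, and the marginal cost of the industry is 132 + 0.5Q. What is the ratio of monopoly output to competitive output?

Monopoly sets MR = MC: 240 − 2Q = 132 + 0.5Q ⇒ Q = 43.2, P = 240 − 43.2 = 196.8.
Competitive equilibrium sets price equal to marginal cost: 240 − Q = 132 + 0.5Q, so Q = 72 and P = 168.
Ratio Q_m/Q_c = 43.2/72 = 0.6.

Q_m/Q_c = 0.6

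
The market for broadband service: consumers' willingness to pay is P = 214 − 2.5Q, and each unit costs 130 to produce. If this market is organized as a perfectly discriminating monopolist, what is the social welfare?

TS = 1411.2

A perfectly discriminating monopolist sells every unit with P(Q) ≥ MC(Q), so output equals the competitive quantity Q = 33.6. Each buyer pays their reservation price, so CS = 0 and the firm captures all surplus.
TS = 1411.2 (equal to competitive TS).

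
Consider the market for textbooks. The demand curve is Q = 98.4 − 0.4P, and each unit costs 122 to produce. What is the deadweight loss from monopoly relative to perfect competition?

Inverting demand: P = 246 − 2.5Q.
Under competition P = MC = 122, so Q = (246 − 122)/2.5 = 49.6.
A monopolist chooses Q where MR = MC. MR = 246 − 5Q; setting this equal to 122 gives Q = 24.8 and P = 184.
DWL is the triangle between Q = 24.8 and Q = 49.6: ½·(49.6 − 24.8)·(184 − 122) = 768.8.

DWL = 768.8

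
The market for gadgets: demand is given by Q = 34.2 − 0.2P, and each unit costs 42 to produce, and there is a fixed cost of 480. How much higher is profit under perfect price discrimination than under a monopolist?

Profit rises by 832.05

Inverting demand: P = 171 − 5Q.
Monopoly sets MR = MC: 171 − 10Q = 42 ⇒ Q = 12.9, P = 171 − 5·12.9 = 106.5.
Profit = (106.5 − 42)·12.9 − 480 = 352.05.
With perfect price discrimination, output is the efficient level Q = 25.8 (where demand meets MC), but every buyer pays their willingness to pay: CS = 0 and PS = total surplus.
PS equals the full surplus area, 1664.1. Profit = 1664.1 − 480 = 1184.1.
Change in profit: 1184.1 − 352.05 = 832.05.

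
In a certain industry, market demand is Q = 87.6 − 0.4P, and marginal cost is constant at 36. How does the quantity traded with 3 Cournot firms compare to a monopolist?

Inverting demand: P = 219 − 2.5Q.
Cournot with 3 identical firms: the symmetric best-response condition is 219 − 10q = 36. Each firm produces q = 18.3, total output Q = 54.9, price P = 81.75.
Monopoly sets MR = MC: 219 − 5Q = 36 ⇒ Q = 36.6, P = 219 − 2.5·36.6 = 127.5.

Cournot: Q = 54.9; Monopoly: Q = 36.6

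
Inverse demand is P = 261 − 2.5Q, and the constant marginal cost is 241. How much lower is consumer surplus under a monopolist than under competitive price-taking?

Consumer surplus falls by 60

Competitive firms price at marginal cost: P = 241, giving Q = 8.
CS = ½·(261 − 241)·8 = 80.
The monopolist equates marginal revenue to marginal cost: 261 − 5Q = 241, so Q = 4. From demand, P = 251.
CS = ½·(261 − 251)·4 = 20.
Change in consumer surplus: 20 − 80 = −60.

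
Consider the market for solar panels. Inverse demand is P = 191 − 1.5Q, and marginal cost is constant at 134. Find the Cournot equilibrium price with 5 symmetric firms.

P = 143.5

With 5 symmetric Cournot firms, each firm's FOC gives 191 − 9q = 134, so q = 19/3, Q = 5·19/3 = 95/3, and P = 143.5.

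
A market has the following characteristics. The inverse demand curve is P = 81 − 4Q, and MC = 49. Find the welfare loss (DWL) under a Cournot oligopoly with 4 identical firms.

DWL = 5.12

Competitive firms price at marginal cost: P = 49, giving Q = 8.
Cournot with 4 identical firms: the symmetric best-response condition is 81 − 20q = 49. Each firm produces q = 1.6, total output Q = 6.4, price P = 55.4.
DWL is the triangle between Q = 6.4 and Q = 8: ½·(8 − 6.4)·(55.4 − 49) = 5.12.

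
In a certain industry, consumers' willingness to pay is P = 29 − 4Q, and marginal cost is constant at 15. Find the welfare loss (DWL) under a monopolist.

Under competition P = MC = 15, so Q = (29 − 15)/4 = 3.5.
The monopolist equates marginal revenue to marginal cost: 29 − 8Q = 15, so Q = 1.75. From demand, P = 22.
DWL is the triangle between Q = 1.75 and Q = 3.5: ½·(3.5 − 1.75)·(22 − 15) = 6.125.

DWL = 6.125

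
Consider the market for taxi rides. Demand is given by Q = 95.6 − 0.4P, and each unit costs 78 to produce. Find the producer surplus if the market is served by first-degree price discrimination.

Inverting demand: P = 239 − 2.5Q.
Under first-degree price discrimination the firm charges each unit its demand price and produces up to where P = MC, i.e. Q = 64.4. Consumer surplus is zero; producer surplus equals total surplus.
PS = ½·(239 − 78)·64.4 = 5184.2.

PS = 5184.2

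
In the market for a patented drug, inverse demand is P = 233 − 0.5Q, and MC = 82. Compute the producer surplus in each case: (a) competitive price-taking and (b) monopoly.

Competitive firms price at marginal cost: P = 82, giving Q = 302.
PS = (82 − 82)·302 = 0.
Monopoly sets MR = MC: 233 − Q = 82 ⇒ Q = 151, P = 233 − 0.5·151 = 157.5.
PS = (157.5 − 82)·151 = 11400.5.

Competition: PS = 0; Monopoly: PS = 11400.5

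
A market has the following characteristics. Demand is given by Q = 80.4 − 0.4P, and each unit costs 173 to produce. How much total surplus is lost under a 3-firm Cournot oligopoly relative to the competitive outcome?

Inverting demand: P = 201 − 2.5Q.
Perfect competition: P = MC = 173, so 201 − 2.5Q = 173 and Q = 11.2.
Cournot with 3 identical firms: the symmetric best-response condition is 201 − 10q = 173. Each firm produces q = 2.8, total output Q = 8.4, price P = 180.
DWL is the triangle between Q = 8.4 and Q = 11.2: ½·(11.2 − 8.4)·(180 − 173) = 9.8.

DWL = 9.8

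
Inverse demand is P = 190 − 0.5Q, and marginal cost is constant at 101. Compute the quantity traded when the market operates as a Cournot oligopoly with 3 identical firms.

In a 3-firm Cournot equilibrium, symmetry and the first-order condition give q = (190 − 101)/(2) = 44.5. So Q = 133.5 and P = 123.25.

Q = 133.5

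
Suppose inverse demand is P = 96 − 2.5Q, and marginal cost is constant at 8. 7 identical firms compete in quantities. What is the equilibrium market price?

Cournot with 7 identical firms: the symmetric best-response condition is 96 − 20q = 8. Each firm produces q = 4.4, total output Q = 30.8, price P = 19.

P = 19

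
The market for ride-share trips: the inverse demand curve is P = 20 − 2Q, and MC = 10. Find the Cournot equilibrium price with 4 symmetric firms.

With 4 symmetric Cournot firms, each firm's FOC gives 20 − 10q = 10, so q = 1, Q = 4·1 = 4, and P = 12.

P = 12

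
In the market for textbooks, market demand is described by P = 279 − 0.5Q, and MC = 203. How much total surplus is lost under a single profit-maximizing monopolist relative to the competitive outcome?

Under competition P = MC = 203, so Q = (279 − 203)/0.5 = 152.
Monopoly sets MR = MC: 279 − Q = 203 ⇒ Q = 76, P = 279 − 0.5·76 = 241.
DWL is the triangle between Q = 76 and Q = 152: ½·(152 − 76)·(241 − 203) = 1444.

DWL = 1444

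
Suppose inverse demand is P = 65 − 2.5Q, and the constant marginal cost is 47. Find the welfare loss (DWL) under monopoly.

Under competition P = MC = 47, so Q = (65 − 47)/2.5 = 7.2.
The monopolist equates marginal revenue to marginal cost: 65 − 5Q = 47, so Q = 3.6. From demand, P = 56.
DWL is the triangle between Q = 3.6 and Q = 7.2: ½·(7.2 − 3.6)·(56 − 47) = 16.2.

DWL = 16.2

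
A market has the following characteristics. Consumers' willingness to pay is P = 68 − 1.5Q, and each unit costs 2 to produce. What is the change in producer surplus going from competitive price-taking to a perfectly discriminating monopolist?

Under competition P = MC = 2, so Q = (68 − 2)/1.5 = 44.
PS = (2 − 2)·44 = 0.
A perfectly discriminating monopolist sells every unit with P(Q) ≥ MC(Q), so output equals the competitive quantity Q = 44. Each buyer pays their reservation price, so CS = 0 and the firm captures all surplus.
PS = ½·(68 − 2)·44 = 1452.
Change in producer surplus: 1452 − 0 = 1452.

Producer surplus rises by 1452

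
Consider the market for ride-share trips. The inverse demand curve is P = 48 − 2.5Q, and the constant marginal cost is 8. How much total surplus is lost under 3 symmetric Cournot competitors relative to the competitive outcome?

Competitive firms price at marginal cost: P = 8, giving Q = 16.
With 3 symmetric Cournot firms, each firm's FOC gives 48 − 10q = 8, so q = 4, Q = 3·4 = 12, and P = 18.
DWL is the triangle between Q = 12 and Q = 16: ½·(16 − 12)·(18 − 8) = 20.

DWL = 20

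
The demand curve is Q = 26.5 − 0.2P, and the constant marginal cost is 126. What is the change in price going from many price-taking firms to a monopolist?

P rises by 3.25

Inverting demand: P = 132.5 − 5Q.
Under competition P = MC = 126, so Q = (132.5 − 126)/5 = 1.3.
A monopolist chooses Q where MR = MC. MR = 132.5 − 10Q; setting this equal to 126 gives Q = 0.65 and P = 129.25.
Change in price: 129.25 − 126 = 3.25.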